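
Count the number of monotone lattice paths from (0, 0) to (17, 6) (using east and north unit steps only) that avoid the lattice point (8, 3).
Number of paths = 64647

Total paths from (0, 0) to (17, 6): C(23, 17) = 100947. Paths through (8, 3): (paths (0, 0) → (8, 3)) × (paths (8, 3) → (17, 6)) = C(11, 8) · C(12, 9) = 165 · 220 = 36300. Avoidance count = 100947 − 36300 = 64647.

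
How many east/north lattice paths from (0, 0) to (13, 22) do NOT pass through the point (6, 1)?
Number of paths = 1468049520

Total paths from (0, 0) to (13, 22): C(35, 13) = 1476337800. Paths through (6, 1): (paths (0, 0) → (6, 1)) × (paths (6, 1) → (13, 22)) = C(7, 6) · C(28, 7) = 7 · 1184040 = 8288280. Avoidance count = 1476337800 − 8288280 = 1468049520.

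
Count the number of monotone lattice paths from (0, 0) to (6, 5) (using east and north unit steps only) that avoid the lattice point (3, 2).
Number of paths = 262

Total paths from (0, 0) to (6, 5): C(11, 6) = 462. Paths through (3, 2): (paths (0, 0) → (3, 2)) × (paths (3, 2) → (6, 5)) = C(5, 3) · C(6, 3) = 10 · 20 = 200. Avoidance count = 462 − 200 = 262.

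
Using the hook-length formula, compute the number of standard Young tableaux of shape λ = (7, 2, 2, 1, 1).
# SYT of shape (7, 2, 2, 1, 1) = 7371

Hook-length formula: f^λ = n! / Π hook(c), product over all cells c of the Young diagram. For λ = (7, 2, 2, 1, 1), n = 13 boxes. Hook lengths by row (left-to-right, top-to-bottom): [11, 8, 5, 4, 3, 2, 1]; [5, 2]; [4, 1]; [2]; [1]. Product of hooks = 844800. So f^λ = 13! / 844800 = 6227020800 / 844800 = 7371.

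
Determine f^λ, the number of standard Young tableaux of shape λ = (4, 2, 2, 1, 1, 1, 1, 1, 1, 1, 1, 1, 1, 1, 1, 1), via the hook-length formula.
# SYT of shape (4, 2, 2, 1, 1, 1, 1, 1, 1, 1, 1, 1, 1, 1, 1, 1) = 89964

Hook-length formula: f^λ = n! / Π hook(c), product over all cells c of the Young diagram. For λ = (4, 2, 2, 1, 1, 1, 1, 1, 1, 1, 1, 1, 1, 1, 1, 1), n = 21 boxes. Hook lengths by row (left-to-right, top-to-bottom): [19, 5, 2, 1]; [16, 2]; [15, 1]; [13]; [12]; [11]; [10]; [9]; [8]; [7]; [6]; [5]; [4]; [3]; [2]; [1]. Product of hooks = 567904296960000. So f^λ = 21! / 567904296960000 = 51090942171709440000 / 567904296960000 = 89964.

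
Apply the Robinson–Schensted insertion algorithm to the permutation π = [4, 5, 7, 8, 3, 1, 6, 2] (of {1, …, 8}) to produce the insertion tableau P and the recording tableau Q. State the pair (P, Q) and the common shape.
P = [1, 2, 6, 8] / [3, 5] / [4, 7];  Q = [1, 2, 3, 4] / [5, 7] / [6, 8];  common shape = (4, 2, 2)

Row-insert the values π_1, π_2, … into P one at a time, bumping the leftmost entry strictly greater than the inserted value down to the next row. The recording tableau Q records, in position (i, j), the step at which that cell was added to P.
  Insert 4 (step 1): P = [4];  Q = [1]
  Insert 5 (step 2): P = [4, 5];  Q = [1, 2]
  Insert 7 (step 3): P = [4, 5, 7];  Q = [1, 2, 3]
  Insert 8 (step 4): P = [4, 5, 7, 8];  Q = [1, 2, 3, 4]
  Insert 3 (step 5): P = [3, 5, 7, 8] / [4];  Q = [1, 2, 3, 4] / [5]
  Insert 1 (step 6): P = [1, 5, 7, 8] / [3] / [4];  Q = [1, 2, 3, 4] / [5] / [6]
  Insert 6 (step 7): P = [1, 5, 6, 8] / [3, 7] / [4];  Q = [1, 2, 3, 4] / [5, 7] / [6]
  Insert 2 (step 8): P = [1, 2, 6, 8] / [3, 5] / [4, 7];  Q = [1, 2, 3, 4] / [5, 7] / [6, 8]
Final shape: (4, 2, 2).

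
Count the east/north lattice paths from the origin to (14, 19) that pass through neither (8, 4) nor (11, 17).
Number of paths = 579978720

Inclusion–exclusion. Total paths: C(33, 14) = 818809200. Through P₁: C(12, 8)·C(21, 6) = 26860680. Through P₂: C(28, 11)·C(5, 3) = 214741800. Since P₁ is strictly southwest of P₂, a monotone path through both must visit P₁ then P₂; paths through both = C(12, 8)·C(16, 3)·C(5, 3) = 2772000. Avoid both = 818809200 − 26860680 − 214741800 + 2772000 = 579978720.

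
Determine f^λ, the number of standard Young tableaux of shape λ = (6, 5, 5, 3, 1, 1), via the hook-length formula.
# SYT of shape (6, 5, 5, 3, 1, 1) = 399979944

Hook-length formula: f^λ = n! / Π hook(c), product over all cells c of the Young diagram. For λ = (6, 5, 5, 3, 1, 1), n = 21 boxes. Hook lengths by row (left-to-right, top-to-bottom): [11, 8, 7, 5, 4, 1]; [9, 6, 5, 3, 2]; [8, 5, 4, 2, 1]; [5, 2, 1]; [2]; [1]. Product of hooks = 127733760000. So f^λ = 21! / 127733760000 = 51090942171709440000 / 127733760000 = 399979944.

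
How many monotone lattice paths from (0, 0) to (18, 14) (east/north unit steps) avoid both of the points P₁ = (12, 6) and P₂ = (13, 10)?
Number of paths = 283230912

Inclusion–exclusion. Total paths: C(32, 18) = 471435600. Through P₁: C(18, 12)·C(14, 6) = 55747692. Through P₂: C(23, 13)·C(9, 5) = 144152316. Since P₁ is strictly southwest of P₂, a monotone path through both must visit P₁ then P₂; paths through both = C(18, 12)·C(5, 1)·C(9, 5) = 11695320. Avoid both = 471435600 − 55747692 − 144152316 + 11695320 = 283230912.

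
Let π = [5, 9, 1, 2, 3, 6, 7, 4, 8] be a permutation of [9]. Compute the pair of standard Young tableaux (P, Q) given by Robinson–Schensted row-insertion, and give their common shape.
P = [1, 2, 3, 4, 7, 8] / [5, 6] / [9];  Q = [1, 2, 5, 6, 7, 9] / [3, 4] / [8];  common shape = (6, 2, 1)

Row-insert the values π_1, π_2, … into P one at a time, bumping the leftmost entry strictly greater than the inserted value down to the next row. The recording tableau Q records, in position (i, j), the step at which that cell was added to P.
  Insert 5 (step 1): P = [5];  Q = [1]
  Insert 9 (step 2): P = [5, 9];  Q = [1, 2]
  Insert 1 (step 3): P = [1, 9] / [5];  Q = [1, 2] / [3]
  Insert 2 (step 4): P = [1, 2] / [5, 9];  Q = [1, 2] / [3, 4]
  Insert 3 (step 5): P = [1, 2, 3] / [5, 9];  Q = [1, 2, 5] / [3, 4]
  Insert 6 (step 6): P = [1, 2, 3, 6] / [5, 9];  Q = [1, 2, 5, 6] / [3, 4]
  Insert 7 (step 7): P = [1, 2, 3, 6, 7] / [5, 9];  Q = [1, 2, 5, 6, 7] / [3, 4]
  Insert 4 (step 8): P = [1, 2, 3, 4, 7] / [5, 6] / [9];  Q = [1, 2, 5, 6, 7] / [3, 4] / [8]
  Insert 8 (step 9): P = [1, 2, 3, 4, 7, 8] / [5, 6] / [9];  Q = [1, 2, 5, 6, 7, 9] / [3, 4] / [8]
Final shape: (6, 2, 1).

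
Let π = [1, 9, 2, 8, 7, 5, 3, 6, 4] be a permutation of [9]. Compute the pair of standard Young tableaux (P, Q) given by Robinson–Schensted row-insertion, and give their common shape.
P = [1, 2, 3, 4] / [5, 6] / [7] / [8] / [9];  Q = [1, 2, 4, 8] / [3, 9] / [5] / [6] / [7];  common shape = (4, 2, 1, 1, 1)

Row-insert the values π_1, π_2, … into P one at a time, bumping the leftmost entry strictly greater than the inserted value down to the next row. The recording tableau Q records, in position (i, j), the step at which that cell was added to P.
  Insert 1 (step 1): P = [1];  Q = [1]
  Insert 9 (step 2): P = [1, 9];  Q = [1, 2]
  Insert 2 (step 3): P = [1, 2] / [9];  Q = [1, 2] / [3]
  Insert 8 (step 4): P = [1, 2, 8] / [9];  Q = [1, 2, 4] / [3]
  Insert 7 (step 5): P = [1, 2, 7] / [8] / [9];  Q = [1, 2, 4] / [3] / [5]
  Insert 5 (step 6): P = [1, 2, 5] / [7] / [8] / [9];  Q = [1, 2, 4] / [3] / [5] / [6]
  Insert 3 (step 7): P = [1, 2, 3] / [5] / [7] / [8] / [9];  Q = [1, 2, 4] / [3] / [5] / [6] / [7]
  Insert 6 (step 8): P = [1, 2, 3, 6] / [5] / [7] / [8] / [9];  Q = [1, 2, 4, 8] / [3] / [5] / [6] / [7]
  Insert 4 (step 9): P = [1, 2, 3, 4] / [5, 6] / [7] / [8] / [9];  Q = [1, 2, 4, 8] / [3, 9] / [5] / [6] / [7]
Final shape: (4, 2, 1, 1, 1).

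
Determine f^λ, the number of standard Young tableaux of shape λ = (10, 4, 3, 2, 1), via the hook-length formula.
# SYT of shape (10, 4, 3, 2, 1) = 53209728

Hook-length formula: f^λ = n! / Π hook(c), product over all cells c of the Young diagram. For λ = (10, 4, 3, 2, 1), n = 20 boxes. Hook lengths by row (left-to-right, top-to-bottom): [14, 12, 10, 8, 6, 5, 4, 3, 2, 1]; [7, 5, 3, 1]; [5, 3, 1]; [3, 1]; [1]. Product of hooks = 45722880000. So f^λ = 20! / 45722880000 = 2432902008176640000 / 45722880000 = 53209728.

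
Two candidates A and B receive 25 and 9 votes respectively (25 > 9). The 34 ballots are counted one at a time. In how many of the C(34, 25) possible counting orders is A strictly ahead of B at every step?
Strict-lead orderings = 24682944

Total orderings of the 34 votes with 25 for A: C(34, 25) = 52451256. By the Bertrand ballot formula (Cycle Lemma / reflection principle), the number of orderings in which A is strictly ahead of B throughout is (p − q)/(p + q) · C(p + q, p) = (25 − 9)/(25 + 9) · 52451256 = 24682944.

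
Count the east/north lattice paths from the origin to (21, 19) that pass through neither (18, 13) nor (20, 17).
Number of paths = 75522432345

Inclusion–exclusion. Total paths: C(40, 21) = 131282408400. Through P₁: C(31, 18)·C(9, 3) = 17325258300. Through P₂: C(37, 20)·C(3, 1) = 47716106130. Since P₁ is strictly southwest of P₂, a monotone path through both must visit P₁ then P₂; paths through both = C(31, 18)·C(6, 2)·C(3, 1) = 9281388375. Avoid both = 131282408400 − 17325258300 − 47716106130 + 9281388375 = 75522432345.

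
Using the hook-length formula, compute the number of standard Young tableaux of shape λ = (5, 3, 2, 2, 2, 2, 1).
# SYT of shape (5, 3, 2, 2, 2, 2, 1) = 1082900

Hook-length formula: f^λ = n! / Π hook(c), product over all cells c of the Young diagram. For λ = (5, 3, 2, 2, 2, 2, 1), n = 17 boxes. Hook lengths by row (left-to-right, top-to-bottom): [11, 9, 4, 2, 1]; [8, 6, 1]; [6, 4]; [5, 3]; [4, 2]; [3, 1]; [1]. Product of hooks = 328458240. So f^λ = 17! / 328458240 = 355687428096000 / 328458240 = 1082900.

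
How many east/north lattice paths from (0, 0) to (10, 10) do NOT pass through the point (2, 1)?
Number of paths = 111826

Total paths from (0, 0) to (10, 10): C(20, 10) = 184756. Paths through (2, 1): (paths (0, 0) → (2, 1)) × (paths (2, 1) → (10, 10)) = C(3, 2) · C(17, 8) = 3 · 24310 = 72930. Avoidance count = 184756 − 72930 = 111826.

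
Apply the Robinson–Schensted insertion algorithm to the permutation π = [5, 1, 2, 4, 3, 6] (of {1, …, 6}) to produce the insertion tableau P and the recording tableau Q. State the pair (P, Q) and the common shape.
P = [1, 2, 3, 6] / [4] / [5];  Q = [1, 3, 4, 6] / [2] / [5];  common shape = (4, 1, 1)

Row-insert the values π_1, π_2, … into P one at a time, bumping the leftmost entry strictly greater than the inserted value down to the next row. The recording tableau Q records, in position (i, j), the step at which that cell was added to P.
  Insert 5 (step 1): P = [5];  Q = [1]
  Insert 1 (step 2): P = [1] / [5];  Q = [1] / [2]
  Insert 2 (step 3): P = [1, 2] / [5];  Q = [1, 3] / [2]
  Insert 4 (step 4): P = [1, 2, 4] / [5];  Q = [1, 3, 4] / [2]
  Insert 3 (step 5): P = [1, 2, 3] / [4] / [5];  Q = [1, 3, 4] / [2] / [5]
  Insert 6 (step 6): P = [1, 2, 3, 6] / [4] / [5];  Q = [1, 3, 4, 6] / [2] / [5]
Final shape: (4, 1, 1).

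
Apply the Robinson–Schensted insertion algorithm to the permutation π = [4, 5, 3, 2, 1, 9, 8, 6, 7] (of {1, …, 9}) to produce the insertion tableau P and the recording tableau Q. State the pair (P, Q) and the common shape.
P = [1, 5, 6, 7] / [2, 8] / [3, 9] / [4];  Q = [1, 2, 6, 9] / [3, 7] / [4, 8] / [5];  common shape = (4, 2, 2, 1)

Row-insert the values π_1, π_2, … into P one at a time, bumping the leftmost entry strictly greater than the inserted value down to the next row. The recording tableau Q records, in position (i, j), the step at which that cell was added to P.
  Insert 4 (step 1): P = [4];  Q = [1]
  Insert 5 (step 2): P = [4, 5];  Q = [1, 2]
  Insert 3 (step 3): P = [3, 5] / [4];  Q = [1, 2] / [3]
  Insert 2 (step 4): P = [2, 5] / [3] / [4];  Q = [1, 2] / [3] / [4]
  Insert 1 (step 5): P = [1, 5] / [2] / [3] / [4];  Q = [1, 2] / [3] / [4] / [5]
  Insert 9 (step 6): P = [1, 5, 9] / [2] / [3] / [4];  Q = [1, 2, 6] / [3] / [4] / [5]
  Insert 8 (step 7): P = [1, 5, 8] / [2, 9] / [3] / [4];  Q = [1, 2, 6] / [3, 7] / [4] / [5]
  Insert 6 (step 8): P = [1, 5, 6] / [2, 8] / [3, 9] / [4];  Q = [1, 2, 6] / [3, 7] / [4, 8] / [5]
  Insert 7 (step 9): P = [1, 5, 6, 7] / [2, 8] / [3, 9] / [4];  Q = [1, 2, 6, 9] / [3, 7] / [4, 8] / [5]
Final shape: (4, 2, 2, 1).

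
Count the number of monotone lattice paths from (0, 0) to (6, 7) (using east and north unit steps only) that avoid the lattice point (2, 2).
Number of paths = 960

Total paths from (0, 0) to (6, 7): C(13, 6) = 1716. Paths through (2, 2): (paths (0, 0) → (2, 2)) × (paths (2, 2) → (6, 7)) = C(4, 2) · C(9, 4) = 6 · 126 = 756. Avoidance count = 1716 − 756 = 960.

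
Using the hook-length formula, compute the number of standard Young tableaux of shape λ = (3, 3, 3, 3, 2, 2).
# SYT of shape (3, 3, 3, 3, 2, 2) = 51480

Hook-length formula: f^λ = n! / Π hook(c), product over all cells c of the Young diagram. For λ = (3, 3, 3, 3, 2, 2), n = 16 boxes. Hook lengths by row (left-to-right, top-to-bottom): [8, 7, 4]; [7, 6, 3]; [6, 5, 2]; [5, 4, 1]; [3, 2]; [2, 1]. Product of hooks = 406425600. So f^λ = 16! / 406425600 = 20922789888000 / 406425600 = 51480.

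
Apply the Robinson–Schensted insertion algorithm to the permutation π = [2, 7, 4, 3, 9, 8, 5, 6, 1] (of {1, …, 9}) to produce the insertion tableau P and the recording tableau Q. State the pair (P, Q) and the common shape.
P = [1, 3, 5, 6] / [2, 8] / [4, 9] / [7];  Q = [1, 2, 5, 8] / [3, 6] / [4, 7] / [9];  common shape = (4, 2, 2, 1)

Row-insert the values π_1, π_2, … into P one at a time, bumping the leftmost entry strictly greater than the inserted value down to the next row. The recording tableau Q records, in position (i, j), the step at which that cell was added to P.
  Insert 2 (step 1): P = [2];  Q = [1]
  Insert 7 (step 2): P = [2, 7];  Q = [1, 2]
  Insert 4 (step 3): P = [2, 4] / [7];  Q = [1, 2] / [3]
  Insert 3 (step 4): P = [2, 3] / [4] / [7];  Q = [1, 2] / [3] / [4]
  Insert 9 (step 5): P = [2, 3, 9] / [4] / [7];  Q = [1, 2, 5] / [3] / [4]
  Insert 8 (step 6): P = [2, 3, 8] / [4, 9] / [7];  Q = [1, 2, 5] / [3, 6] / [4]
  Insert 5 (step 7): P = [2, 3, 5] / [4, 8] / [7, 9];  Q = [1, 2, 5] / [3, 6] / [4, 7]
  Insert 6 (step 8): P = [2, 3, 5, 6] / [4, 8] / [7, 9];  Q = [1, 2, 5, 8] / [3, 6] / [4, 7]
  Insert 1 (step 9): P = [1, 3, 5, 6] / [2, 8] / [4, 9] / [7];  Q = [1, 2, 5, 8] / [3, 6] / [4, 7] / [9]
Final shape: (4, 2, 2, 1).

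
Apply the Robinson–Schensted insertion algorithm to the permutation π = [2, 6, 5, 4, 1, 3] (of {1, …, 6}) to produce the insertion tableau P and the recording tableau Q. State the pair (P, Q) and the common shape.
P = [1, 3] / [2, 4] / [5] / [6];  Q = [1, 2] / [3, 6] / [4] / [5];  common shape = (2, 2, 1, 1)

Row-insert the values π_1, π_2, … into P one at a time, bumping the leftmost entry strictly greater than the inserted value down to the next row. The recording tableau Q records, in position (i, j), the step at which that cell was added to P.
  Insert 2 (step 1): P = [2];  Q = [1]
  Insert 6 (step 2): P = [2, 6];  Q = [1, 2]
  Insert 5 (step 3): P = [2, 5] / [6];  Q = [1, 2] / [3]
  Insert 4 (step 4): P = [2, 4] / [5] / [6];  Q = [1, 2] / [3] / [4]
  Insert 1 (step 5): P = [1, 4] / [2] / [5] / [6];  Q = [1, 2] / [3] / [4] / [5]
  Insert 3 (step 6): P = [1, 3] / [2, 4] / [5] / [6];  Q = [1, 2] / [3, 6] / [4] / [5]
Final shape: (2, 2, 1, 1).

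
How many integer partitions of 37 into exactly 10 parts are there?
p(37, 10 parts) = 2112

Partitions of n into exactly k parts are in bijection with partitions of n − k into at most k parts (subtract 1 from each part). So p(37, exactly 10) = p(27, parts ≤ 10). Computing via the recurrence p(m, j) = p(m, j−1) + p(m−j, j) gives 2112.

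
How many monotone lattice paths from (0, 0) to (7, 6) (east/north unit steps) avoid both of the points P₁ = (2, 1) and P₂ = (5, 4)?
Number of paths = 564

Inclusion–exclusion. Total paths: C(13, 7) = 1716. Through P₁: C(3, 2)·C(10, 5) = 756. Through P₂: C(9, 5)·C(4, 2) = 756. Since P₁ is strictly southwest of P₂, a monotone path through both must visit P₁ then P₂; paths through both = C(3, 2)·C(6, 3)·C(4, 2) = 360. Avoid both = 1716 − 756 − 756 + 360 = 564.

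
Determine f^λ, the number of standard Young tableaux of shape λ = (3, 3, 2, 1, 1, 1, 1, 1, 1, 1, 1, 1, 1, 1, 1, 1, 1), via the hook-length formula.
# SYT of shape (3, 3, 2, 1, 1, 1, 1, 1, 1, 1, 1, 1, 1, 1, 1, 1, 1) = 98175

Hook-length formula: f^λ = n! / Π hook(c), product over all cells c of the Young diagram. For λ = (3, 3, 2, 1, 1, 1, 1, 1, 1, 1, 1, 1, 1, 1, 1, 1, 1), n = 22 boxes. Hook lengths by row (left-to-right, top-to-bottom): [19, 4, 2]; [18, 3, 1]; [16, 1]; [14]; [13]; [12]; [11]; [10]; [9]; [8]; [7]; [6]; [5]; [4]; [3]; [2]; [1]. Product of hooks = 11448950626713600. So f^λ = 22! / 11448950626713600 = 1124000727777607680000 / 11448950626713600 = 98175.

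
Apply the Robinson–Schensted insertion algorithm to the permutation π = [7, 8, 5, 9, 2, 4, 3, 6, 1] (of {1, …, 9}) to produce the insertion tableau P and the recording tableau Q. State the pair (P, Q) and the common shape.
P = [1, 3, 6] / [2, 8, 9] / [4] / [5] / [7];  Q = [1, 2, 4] / [3, 6, 8] / [5] / [7] / [9];  common shape = (3, 3, 1, 1, 1)

Row-insert the values π_1, π_2, … into P one at a time, bumping the leftmost entry strictly greater than the inserted value down to the next row. The recording tableau Q records, in position (i, j), the step at which that cell was added to P.
  Insert 7 (step 1): P = [7];  Q = [1]
  Insert 8 (step 2): P = [7, 8];  Q = [1, 2]
  Insert 5 (step 3): P = [5, 8] / [7];  Q = [1, 2] / [3]
  Insert 9 (step 4): P = [5, 8, 9] / [7];  Q = [1, 2, 4] / [3]
  Insert 2 (step 5): P = [2, 8, 9] / [5] / [7];  Q = [1, 2, 4] / [3] / [5]
  Insert 4 (step 6): P = [2, 4, 9] / [5, 8] / [7];  Q = [1, 2, 4] / [3, 6] / [5]
  Insert 3 (step 7): P = [2, 3, 9] / [4, 8] / [5] / [7];  Q = [1, 2, 4] / [3, 6] / [5] / [7]
  Insert 6 (step 8): P = [2, 3, 6] / [4, 8, 9] / [5] / [7];  Q = [1, 2, 4] / [3, 6, 8] / [5] / [7]
  Insert 1 (step 9): P = [1, 3, 6] / [2, 8, 9] / [4] / [5] / [7];  Q = [1, 2, 4] / [3, 6, 8] / [5] / [7] / [9]
Final shape: (3, 3, 1, 1, 1).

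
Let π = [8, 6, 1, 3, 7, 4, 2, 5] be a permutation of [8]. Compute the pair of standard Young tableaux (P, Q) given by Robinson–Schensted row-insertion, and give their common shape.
P = [1, 2, 4, 5] / [3, 7] / [6] / [8];  Q = [1, 4, 5, 8] / [2, 6] / [3] / [7];  common shape = (4, 2, 1, 1)

Row-insert the values π_1, π_2, … into P one at a time, bumping the leftmost entry strictly greater than the inserted value down to the next row. The recording tableau Q records, in position (i, j), the step at which that cell was added to P.
  Insert 8 (step 1): P = [8];  Q = [1]
  Insert 6 (step 2): P = [6] / [8];  Q = [1] / [2]
  Insert 1 (step 3): P = [1] / [6] / [8];  Q = [1] / [2] / [3]
  Insert 3 (step 4): P = [1, 3] / [6] / [8];  Q = [1, 4] / [2] / [3]
  Insert 7 (step 5): P = [1, 3, 7] / [6] / [8];  Q = [1, 4, 5] / [2] / [3]
  Insert 4 (step 6): P = [1, 3, 4] / [6, 7] / [8];  Q = [1, 4, 5] / [2, 6] / [3]
  Insert 2 (step 7): P = [1, 2, 4] / [3, 7] / [6] / [8];  Q = [1, 4, 5] / [2, 6] / [3] / [7]
  Insert 5 (step 8): P = [1, 2, 4, 5] / [3, 7] / [6] / [8];  Q = [1, 4, 5, 8] / [2, 6] / [3] / [7]
Final shape: (4, 2, 1, 1).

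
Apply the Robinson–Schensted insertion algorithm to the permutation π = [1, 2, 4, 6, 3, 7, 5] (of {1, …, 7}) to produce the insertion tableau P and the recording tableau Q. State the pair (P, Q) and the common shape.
P = [1, 2, 3, 5, 7] / [4, 6];  Q = [1, 2, 3, 4, 6] / [5, 7];  common shape = (5, 2)

Row-insert the values π_1, π_2, … into P one at a time, bumping the leftmost entry strictly greater than the inserted value down to the next row. The recording tableau Q records, in position (i, j), the step at which that cell was added to P.
  Insert 1 (step 1): P = [1];  Q = [1]
  Insert 2 (step 2): P = [1, 2];  Q = [1, 2]
  Insert 4 (step 3): P = [1, 2, 4];  Q = [1, 2, 3]
  Insert 6 (step 4): P = [1, 2, 4, 6];  Q = [1, 2, 3, 4]
  Insert 3 (step 5): P = [1, 2, 3, 6] / [4];  Q = [1, 2, 3, 4] / [5]
  Insert 7 (step 6): P = [1, 2, 3, 6, 7] / [4];  Q = [1, 2, 3, 4, 6] / [5]
  Insert 5 (step 7): P = [1, 2, 3, 5, 7] / [4, 6];  Q = [1, 2, 3, 4, 6] / [5, 7]
Final shape: (5, 2).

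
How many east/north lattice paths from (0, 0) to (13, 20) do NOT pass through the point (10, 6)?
Number of paths = 567721000

Total paths from (0, 0) to (13, 20): C(33, 13) = 573166440. Paths through (10, 6): (paths (0, 0) → (10, 6)) × (paths (10, 6) → (13, 20)) = C(16, 10) · C(17, 3) = 8008 · 680 = 5445440. Avoidance count = 573166440 − 5445440 = 567721000.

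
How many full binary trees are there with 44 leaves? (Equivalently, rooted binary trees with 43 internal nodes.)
C_43 = 150853479205085351660700

These full binary trees are counted by the Catalan number C_n = (1/(n + 1)) · C(2n, n). For n = 43: C_43 = (1/44) · C(86, 43) = 6637553085023755473070800/44 = 150853479205085351660700.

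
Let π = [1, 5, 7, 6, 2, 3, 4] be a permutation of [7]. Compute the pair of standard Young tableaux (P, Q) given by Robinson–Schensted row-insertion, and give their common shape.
P = [1, 2, 3, 4] / [5, 6] / [7];  Q = [1, 2, 3, 7] / [4, 6] / [5];  common shape = (4, 2, 1)

Row-insert the values π_1, π_2, … into P one at a time, bumping the leftmost entry strictly greater than the inserted value down to the next row. The recording tableau Q records, in position (i, j), the step at which that cell was added to P.
  Insert 1 (step 1): P = [1];  Q = [1]
  Insert 5 (step 2): P = [1, 5];  Q = [1, 2]
  Insert 7 (step 3): P = [1, 5, 7];  Q = [1, 2, 3]
  Insert 6 (step 4): P = [1, 5, 6] / [7];  Q = [1, 2, 3] / [4]
  Insert 2 (step 5): P = [1, 2, 6] / [5] / [7];  Q = [1, 2, 3] / [4] / [5]
  Insert 3 (step 6): P = [1, 2, 3] / [5, 6] / [7];  Q = [1, 2, 3] / [4, 6] / [5]
  Insert 4 (step 7): P = [1, 2, 3, 4] / [5, 6] / [7];  Q = [1, 2, 3, 7] / [4, 6] / [5]
Final shape: (4, 2, 1).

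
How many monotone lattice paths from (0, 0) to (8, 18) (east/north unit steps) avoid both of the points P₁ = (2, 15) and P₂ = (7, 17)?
Number of paths = 864355

Inclusion–exclusion. Total paths: C(26, 8) = 1562275. Through P₁: C(17, 2)·C(9, 6) = 11424. Through P₂: C(24, 7)·C(2, 1) = 692208. Since P₁ is strictly southwest of P₂, a monotone path through both must visit P₁ then P₂; paths through both = C(17, 2)·C(7, 5)·C(2, 1) = 5712. Avoid both = 1562275 − 11424 − 692208 + 5712 = 864355.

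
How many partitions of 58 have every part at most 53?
p(58, parts ≤ 53) = 715208

Use the recurrence p(n, m) = p(n, m−1) + p(n−m, m): either the largest part is < m (count p(n, m−1)) or the largest part is exactly m (remove one copy of m, count p(n−m, m)). With p(0, ·) = 1 this gives p(58, parts ≤ 53) = 715208. (By conjugating Young diagrams, this also counts partitions of 58 into at most 53 parts.)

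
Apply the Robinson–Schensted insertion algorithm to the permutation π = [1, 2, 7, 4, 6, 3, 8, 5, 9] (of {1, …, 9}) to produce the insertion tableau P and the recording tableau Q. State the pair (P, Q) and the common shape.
P = [1, 2, 3, 5, 8, 9] / [4, 6] / [7];  Q = [1, 2, 3, 5, 7, 9] / [4, 8] / [6];  common shape = (6, 2, 1)

Row-insert the values π_1, π_2, … into P one at a time, bumping the leftmost entry strictly greater than the inserted value down to the next row. The recording tableau Q records, in position (i, j), the step at which that cell was added to P.
  Insert 1 (step 1): P = [1];  Q = [1]
  Insert 2 (step 2): P = [1, 2];  Q = [1, 2]
  Insert 7 (step 3): P = [1, 2, 7];  Q = [1, 2, 3]
  Insert 4 (step 4): P = [1, 2, 4] / [7];  Q = [1, 2, 3] / [4]
  Insert 6 (step 5): P = [1, 2, 4, 6] / [7];  Q = [1, 2, 3, 5] / [4]
  Insert 3 (step 6): P = [1, 2, 3, 6] / [4] / [7];  Q = [1, 2, 3, 5] / [4] / [6]
  Insert 8 (step 7): P = [1, 2, 3, 6, 8] / [4] / [7];  Q = [1, 2, 3, 5, 7] / [4] / [6]
  Insert 5 (step 8): P = [1, 2, 3, 5, 8] / [4, 6] / [7];  Q = [1, 2, 3, 5, 7] / [4, 8] / [6]
  Insert 9 (step 9): P = [1, 2, 3, 5, 8, 9] / [4, 6] / [7];  Q = [1, 2, 3, 5, 7, 9] / [4, 8] / [6]
Final shape: (6, 2, 1).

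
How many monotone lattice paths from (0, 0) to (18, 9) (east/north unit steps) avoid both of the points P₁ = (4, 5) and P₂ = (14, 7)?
Number of paths = 2681805

Inclusion–exclusion. Total paths: C(27, 18) = 4686825. Through P₁: C(9, 4)·C(18, 14) = 385560. Through P₂: C(21, 14)·C(6, 4) = 1744200. Since P₁ is strictly southwest of P₂, a monotone path through both must visit P₁ then P₂; paths through both = C(9, 4)·C(12, 10)·C(6, 4) = 124740. Avoid both = 4686825 − 385560 − 1744200 + 124740 = 2681805.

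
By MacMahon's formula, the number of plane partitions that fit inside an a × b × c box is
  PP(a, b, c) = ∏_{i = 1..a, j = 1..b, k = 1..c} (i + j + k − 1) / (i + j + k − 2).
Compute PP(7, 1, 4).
PP(7, 1, 4) = 330

Evaluate the triple product over i = 1..7, j = 1..1, k = 1..4. The factors are (2/1) · (3/2) · (4/3) · (5/4) · (3/2) · (4/3) · (5/4) · (6/5) · … (28 factors total). The numerators and denominators telescope so the product is an integer; carrying out the multiplication exactly gives PP(7, 1, 4) = 330.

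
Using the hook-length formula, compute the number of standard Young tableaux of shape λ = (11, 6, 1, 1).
# SYT of shape (11, 6, 1, 1) = 680238

Hook-length formula: f^λ = n! / Π hook(c), product over all cells c of the Young diagram. For λ = (11, 6, 1, 1), n = 19 boxes. Hook lengths by row (left-to-right, top-to-bottom): [14, 11, 10, 9, 8, 7, 5, 4, 3, 2, 1]; [8, 5, 4, 3, 2, 1]; [2]; [1]. Product of hooks = 178827264000. So f^λ = 19! / 178827264000 = 121645100408832000 / 178827264000 = 680238.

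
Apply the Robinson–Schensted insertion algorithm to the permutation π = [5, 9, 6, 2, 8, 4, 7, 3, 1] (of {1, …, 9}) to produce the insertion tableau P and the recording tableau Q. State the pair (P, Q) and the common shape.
P = [1, 3, 7] / [2, 6, 8] / [4] / [5] / [9];  Q = [1, 2, 5] / [3, 6, 7] / [4] / [8] / [9];  common shape = (3, 3, 1, 1, 1)

Row-insert the values π_1, π_2, … into P one at a time, bumping the leftmost entry strictly greater than the inserted value down to the next row. The recording tableau Q records, in position (i, j), the step at which that cell was added to P.
  Insert 5 (step 1): P = [5];  Q = [1]
  Insert 9 (step 2): P = [5, 9];  Q = [1, 2]
  Insert 6 (step 3): P = [5, 6] / [9];  Q = [1, 2] / [3]
  Insert 2 (step 4): P = [2, 6] / [5] / [9];  Q = [1, 2] / [3] / [4]
  Insert 8 (step 5): P = [2, 6, 8] / [5] / [9];  Q = [1, 2, 5] / [3] / [4]
  Insert 4 (step 6): P = [2, 4, 8] / [5, 6] / [9];  Q = [1, 2, 5] / [3, 6] / [4]
  Insert 7 (step 7): P = [2, 4, 7] / [5, 6, 8] / [9];  Q = [1, 2, 5] / [3, 6, 7] / [4]
  Insert 3 (step 8): P = [2, 3, 7] / [4, 6, 8] / [5] / [9];  Q = [1, 2, 5] / [3, 6, 7] / [4] / [8]
  Insert 1 (step 9): P = [1, 3, 7] / [2, 6, 8] / [4] / [5] / [9];  Q = [1, 2, 5] / [3, 6, 7] / [4] / [8] / [9]
Final shape: (3, 3, 1, 1, 1).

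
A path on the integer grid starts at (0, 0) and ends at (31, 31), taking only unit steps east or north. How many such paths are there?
Number of paths = 465428353255261088

A monotone lattice path from (0, 0) to (31, 31) consists of 31 east steps and 31 north steps in some order, so it is determined by which 31 of the 62 steps are east. The count is C(62, 31) = 465428353255261088.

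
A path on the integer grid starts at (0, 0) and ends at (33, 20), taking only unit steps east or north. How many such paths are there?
Number of paths = 202355008436035

A monotone lattice path from (0, 0) to (33, 20) consists of 33 east steps and 20 north steps in some order, so it is determined by which 33 of the 53 steps are east. The count is C(53, 33) = 202355008436035.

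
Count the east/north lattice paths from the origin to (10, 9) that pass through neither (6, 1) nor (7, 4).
Number of paths = 72001

Inclusion–exclusion. Total paths: C(19, 10) = 92378. Through P₁: C(7, 6)·C(12, 4) = 3465. Through P₂: C(11, 7)·C(8, 3) = 18480. Since P₁ is strictly southwest of P₂, a monotone path through both must visit P₁ then P₂; paths through both = C(7, 6)·C(4, 1)·C(8, 3) = 1568. Avoid both = 92378 − 3465 − 18480 + 1568 = 72001.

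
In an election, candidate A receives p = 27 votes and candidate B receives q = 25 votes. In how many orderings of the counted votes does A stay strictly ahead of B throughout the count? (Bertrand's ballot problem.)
Strict-lead orderings = 18367353072152

Total orderings of the 52 votes with 27 for A: C(52, 27) = 477551179875952. By the Bertrand ballot formula (Cycle Lemma / reflection principle), the number of orderings in which A is strictly ahead of B throughout is (p − q)/(p + q) · C(p + q, p) = (27 − 25)/(27 + 25) · 477551179875952 = 18367353072152.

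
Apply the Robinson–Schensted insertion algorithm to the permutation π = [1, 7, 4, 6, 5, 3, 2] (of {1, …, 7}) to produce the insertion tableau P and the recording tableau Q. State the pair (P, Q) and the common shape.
P = [1, 2, 5] / [3] / [4] / [6] / [7];  Q = [1, 2, 4] / [3] / [5] / [6] / [7];  common shape = (3, 1, 1, 1, 1)

Row-insert the values π_1, π_2, … into P one at a time, bumping the leftmost entry strictly greater than the inserted value down to the next row. The recording tableau Q records, in position (i, j), the step at which that cell was added to P.
  Insert 1 (step 1): P = [1];  Q = [1]
  Insert 7 (step 2): P = [1, 7];  Q = [1, 2]
  Insert 4 (step 3): P = [1, 4] / [7];  Q = [1, 2] / [3]
  Insert 6 (step 4): P = [1, 4, 6] / [7];  Q = [1, 2, 4] / [3]
  Insert 5 (step 5): P = [1, 4, 5] / [6] / [7];  Q = [1, 2, 4] / [3] / [5]
  Insert 3 (step 6): P = [1, 3, 5] / [4] / [6] / [7];  Q = [1, 2, 4] / [3] / [5] / [6]
  Insert 2 (step 7): P = [1, 2, 5] / [3] / [4] / [6] / [7];  Q = [1, 2, 4] / [3] / [5] / [6] / [7]
Final shape: (3, 1, 1, 1, 1).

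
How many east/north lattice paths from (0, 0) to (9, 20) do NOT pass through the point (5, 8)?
Number of paths = 7672665

Total paths from (0, 0) to (9, 20): C(29, 9) = 10015005. Paths through (5, 8): (paths (0, 0) → (5, 8)) × (paths (5, 8) → (9, 20)) = C(13, 5) · C(16, 4) = 1287 · 1820 = 2342340. Avoidance count = 10015005 − 2342340 = 7672665.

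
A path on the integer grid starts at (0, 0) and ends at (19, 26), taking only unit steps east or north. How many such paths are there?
Number of paths = 2438362177020

A monotone lattice path from (0, 0) to (19, 26) consists of 19 east steps and 26 north steps in some order, so it is determined by which 19 of the 45 steps are east. The count is C(45, 19) = 2438362177020.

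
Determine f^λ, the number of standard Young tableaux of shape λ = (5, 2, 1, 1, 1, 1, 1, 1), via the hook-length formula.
# SYT of shape (5, 2, 1, 1, 1, 1, 1, 1) = 3003

Hook-length formula: f^λ = n! / Π hook(c), product over all cells c of the Young diagram. For λ = (5, 2, 1, 1, 1, 1, 1, 1), n = 13 boxes. Hook lengths by row (left-to-right, top-to-bottom): [12, 5, 3, 2, 1]; [8, 1]; [6]; [5]; [4]; [3]; [2]; [1]. Product of hooks = 2073600. So f^λ = 13! / 2073600 = 6227020800 / 2073600 = 3003.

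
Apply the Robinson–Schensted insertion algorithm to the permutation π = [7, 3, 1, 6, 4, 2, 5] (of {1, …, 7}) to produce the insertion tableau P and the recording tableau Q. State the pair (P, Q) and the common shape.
P = [1, 2, 5] / [3, 4] / [6] / [7];  Q = [1, 4, 7] / [2, 5] / [3] / [6];  common shape = (3, 2, 1, 1)

Row-insert the values π_1, π_2, … into P one at a time, bumping the leftmost entry strictly greater than the inserted value down to the next row. The recording tableau Q records, in position (i, j), the step at which that cell was added to P.
  Insert 7 (step 1): P = [7];  Q = [1]
  Insert 3 (step 2): P = [3] / [7];  Q = [1] / [2]
  Insert 1 (step 3): P = [1] / [3] / [7];  Q = [1] / [2] / [3]
  Insert 6 (step 4): P = [1, 6] / [3] / [7];  Q = [1, 4] / [2] / [3]
  Insert 4 (step 5): P = [1, 4] / [3, 6] / [7];  Q = [1, 4] / [2, 5] / [3]
  Insert 2 (step 6): P = [1, 2] / [3, 4] / [6] / [7];  Q = [1, 4] / [2, 5] / [3] / [6]
  Insert 5 (step 7): P = [1, 2, 5] / [3, 4] / [6] / [7];  Q = [1, 4, 7] / [2, 5] / [3] / [6]
Final shape: (3, 2, 1, 1).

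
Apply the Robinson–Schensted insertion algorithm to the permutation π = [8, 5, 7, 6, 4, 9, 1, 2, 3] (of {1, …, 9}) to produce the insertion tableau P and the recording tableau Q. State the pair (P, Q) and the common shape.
P = [1, 2, 3] / [4, 6, 9] / [5] / [7] / [8];  Q = [1, 3, 6] / [2, 8, 9] / [4] / [5] / [7];  common shape = (3, 3, 1, 1, 1)

Row-insert the values π_1, π_2, … into P one at a time, bumping the leftmost entry strictly greater than the inserted value down to the next row. The recording tableau Q records, in position (i, j), the step at which that cell was added to P.
  Insert 8 (step 1): P = [8];  Q = [1]
  Insert 5 (step 2): P = [5] / [8];  Q = [1] / [2]
  Insert 7 (step 3): P = [5, 7] / [8];  Q = [1, 3] / [2]
  Insert 6 (step 4): P = [5, 6] / [7] / [8];  Q = [1, 3] / [2] / [4]
  Insert 4 (step 5): P = [4, 6] / [5] / [7] / [8];  Q = [1, 3] / [2] / [4] / [5]
  Insert 9 (step 6): P = [4, 6, 9] / [5] / [7] / [8];  Q = [1, 3, 6] / [2] / [4] / [5]
  Insert 1 (step 7): P = [1, 6, 9] / [4] / [5] / [7] / [8];  Q = [1, 3, 6] / [2] / [4] / [5] / [7]
  Insert 2 (step 8): P = [1, 2, 9] / [4, 6] / [5] / [7] / [8];  Q = [1, 3, 6] / [2, 8] / [4] / [5] / [7]
  Insert 3 (step 9): P = [1, 2, 3] / [4, 6, 9] / [5] / [7] / [8];  Q = [1, 3, 6] / [2, 8, 9] / [4] / [5] / [7]
Final shape: (3, 3, 1, 1, 1).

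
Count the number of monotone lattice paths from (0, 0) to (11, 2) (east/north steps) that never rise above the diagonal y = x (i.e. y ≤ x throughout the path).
Number of paths = 65

By the reflection principle (André's argument), the number of monotone paths to (11, 2) with n ≤ m that never go above y = x is C(13, 11) − C(13, 12) = 78 − 13 = 65.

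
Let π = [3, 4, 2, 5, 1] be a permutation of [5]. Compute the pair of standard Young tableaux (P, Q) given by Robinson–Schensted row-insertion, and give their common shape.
P = [1, 4, 5] / [2] / [3];  Q = [1, 2, 4] / [3] / [5];  common shape = (3, 1, 1)

Row-insert the values π_1, π_2, … into P one at a time, bumping the leftmost entry strictly greater than the inserted value down to the next row. The recording tableau Q records, in position (i, j), the step at which that cell was added to P.
  Insert 3 (step 1): P = [3];  Q = [1]
  Insert 4 (step 2): P = [3, 4];  Q = [1, 2]
  Insert 2 (step 3): P = [2, 4] / [3];  Q = [1, 2] / [3]
  Insert 5 (step 4): P = [2, 4, 5] / [3];  Q = [1, 2, 4] / [3]
  Insert 1 (step 5): P = [1, 4, 5] / [2] / [3];  Q = [1, 2, 4] / [3] / [5]
Final shape: (3, 1, 1).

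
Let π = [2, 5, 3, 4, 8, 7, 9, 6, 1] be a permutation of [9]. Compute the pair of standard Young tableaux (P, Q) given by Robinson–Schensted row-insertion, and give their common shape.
P = [1, 3, 4, 6, 9] / [2, 7] / [5] / [8];  Q = [1, 2, 4, 5, 7] / [3, 6] / [8] / [9];  common shape = (5, 2, 1, 1)

Row-insert the values π_1, π_2, … into P one at a time, bumping the leftmost entry strictly greater than the inserted value down to the next row. The recording tableau Q records, in position (i, j), the step at which that cell was added to P.
  Insert 2 (step 1): P = [2];  Q = [1]
  Insert 5 (step 2): P = [2, 5];  Q = [1, 2]
  Insert 3 (step 3): P = [2, 3] / [5];  Q = [1, 2] / [3]
  Insert 4 (step 4): P = [2, 3, 4] / [5];  Q = [1, 2, 4] / [3]
  Insert 8 (step 5): P = [2, 3, 4, 8] / [5];  Q = [1, 2, 4, 5] / [3]
  Insert 7 (step 6): P = [2, 3, 4, 7] / [5, 8];  Q = [1, 2, 4, 5] / [3, 6]
  Insert 9 (step 7): P = [2, 3, 4, 7, 9] / [5, 8];  Q = [1, 2, 4, 5, 7] / [3, 6]
  Insert 6 (step 8): P = [2, 3, 4, 6, 9] / [5, 7] / [8];  Q = [1, 2, 4, 5, 7] / [3, 6] / [8]
  Insert 1 (step 9): P = [1, 3, 4, 6, 9] / [2, 7] / [5] / [8];  Q = [1, 2, 4, 5, 7] / [3, 6] / [8] / [9]
Final shape: (5, 2, 1, 1).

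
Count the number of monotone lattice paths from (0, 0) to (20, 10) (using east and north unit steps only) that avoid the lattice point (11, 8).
Number of paths = 25888005

Total paths from (0, 0) to (20, 10): C(30, 20) = 30045015. Paths through (11, 8): (paths (0, 0) → (11, 8)) × (paths (11, 8) → (20, 10)) = C(19, 11) · C(11, 9) = 75582 · 55 = 4157010. Avoidance count = 30045015 − 4157010 = 25888005.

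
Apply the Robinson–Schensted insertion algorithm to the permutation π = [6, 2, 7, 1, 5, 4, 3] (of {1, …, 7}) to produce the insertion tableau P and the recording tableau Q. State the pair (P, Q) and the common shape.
P = [1, 3] / [2, 4] / [5, 7] / [6];  Q = [1, 3] / [2, 5] / [4, 6] / [7];  common shape = (2, 2, 2, 1)

Row-insert the values π_1, π_2, … into P one at a time, bumping the leftmost entry strictly greater than the inserted value down to the next row. The recording tableau Q records, in position (i, j), the step at which that cell was added to P.
  Insert 6 (step 1): P = [6];  Q = [1]
  Insert 2 (step 2): P = [2] / [6];  Q = [1] / [2]
  Insert 7 (step 3): P = [2, 7] / [6];  Q = [1, 3] / [2]
  Insert 1 (step 4): P = [1, 7] / [2] / [6];  Q = [1, 3] / [2] / [4]
  Insert 5 (step 5): P = [1, 5] / [2, 7] / [6];  Q = [1, 3] / [2, 5] / [4]
  Insert 4 (step 6): P = [1, 4] / [2, 5] / [6, 7];  Q = [1, 3] / [2, 5] / [4, 6]
  Insert 3 (step 7): P = [1, 3] / [2, 4] / [5, 7] / [6];  Q = [1, 3] / [2, 5] / [4, 6] / [7]
Final shape: (2, 2, 2, 1).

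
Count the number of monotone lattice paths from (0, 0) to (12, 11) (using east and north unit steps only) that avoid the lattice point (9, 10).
Number of paths = 982566

Total paths from (0, 0) to (12, 11): C(23, 12) = 1352078. Paths through (9, 10): (paths (0, 0) → (9, 10)) × (paths (9, 10) → (12, 11)) = C(19, 9) · C(4, 3) = 92378 · 4 = 369512. Avoidance count = 1352078 − 369512 = 982566.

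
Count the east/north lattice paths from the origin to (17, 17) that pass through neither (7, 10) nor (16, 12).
Number of paths = 1779268826

Inclusion–exclusion. Total paths: C(34, 17) = 2333606220. Through P₁: C(17, 7)·C(17, 10) = 378224704. Through P₂: C(28, 16)·C(6, 1) = 182530530. Since P₁ is strictly southwest of P₂, a monotone path through both must visit P₁ then P₂; paths through both = C(17, 7)·C(11, 9)·C(6, 1) = 6417840. Avoid both = 2333606220 − 378224704 − 182530530 + 6417840 = 1779268826.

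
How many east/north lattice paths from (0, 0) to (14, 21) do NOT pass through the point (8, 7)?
Number of paths = 2070538800

Total paths from (0, 0) to (14, 21): C(35, 14) = 2319959400. Paths through (8, 7): (paths (0, 0) → (8, 7)) × (paths (8, 7) → (14, 21)) = C(15, 8) · C(20, 6) = 6435 · 38760 = 249420600. Avoidance count = 2319959400 − 249420600 = 2070538800.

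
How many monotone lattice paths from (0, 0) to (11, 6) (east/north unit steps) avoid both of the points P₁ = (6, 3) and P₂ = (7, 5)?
Number of paths = 4972

Inclusion–exclusion. Total paths: C(17, 11) = 12376. Through P₁: C(9, 6)·C(8, 5) = 4704. Through P₂: C(12, 7)·C(5, 4) = 3960. Since P₁ is strictly southwest of P₂, a monotone path through both must visit P₁ then P₂; paths through both = C(9, 6)·C(3, 1)·C(5, 4) = 1260. Avoid both = 12376 − 4704 − 3960 + 1260 = 4972.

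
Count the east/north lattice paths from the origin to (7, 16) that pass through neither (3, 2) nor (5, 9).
Number of paths = 155445

Inclusion–exclusion. Total paths: C(23, 7) = 245157. Through P₁: C(5, 3)·C(18, 4) = 30600. Through P₂: C(14, 5)·C(9, 2) = 72072. Since P₁ is strictly southwest of P₂, a monotone path through both must visit P₁ then P₂; paths through both = C(5, 3)·C(9, 2)·C(9, 2) = 12960. Avoid both = 245157 − 30600 − 72072 + 12960 = 155445.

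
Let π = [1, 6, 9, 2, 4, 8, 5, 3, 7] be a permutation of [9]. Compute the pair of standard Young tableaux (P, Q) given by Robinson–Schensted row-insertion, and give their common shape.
P = [1, 2, 3, 5, 7] / [4, 8] / [6] / [9];  Q = [1, 2, 3, 6, 9] / [4, 5] / [7] / [8];  common shape = (5, 2, 1, 1)

Row-insert the values π_1, π_2, … into P one at a time, bumping the leftmost entry strictly greater than the inserted value down to the next row. The recording tableau Q records, in position (i, j), the step at which that cell was added to P.
  Insert 1 (step 1): P = [1];  Q = [1]
  Insert 6 (step 2): P = [1, 6];  Q = [1, 2]
  Insert 9 (step 3): P = [1, 6, 9];  Q = [1, 2, 3]
  Insert 2 (step 4): P = [1, 2, 9] / [6];  Q = [1, 2, 3] / [4]
  Insert 4 (step 5): P = [1, 2, 4] / [6, 9];  Q = [1, 2, 3] / [4, 5]
  Insert 8 (step 6): P = [1, 2, 4, 8] / [6, 9];  Q = [1, 2, 3, 6] / [4, 5]
  Insert 5 (step 7): P = [1, 2, 4, 5] / [6, 8] / [9];  Q = [1, 2, 3, 6] / [4, 5] / [7]
  Insert 3 (step 8): P = [1, 2, 3, 5] / [4, 8] / [6] / [9];  Q = [1, 2, 3, 6] / [4, 5] / [7] / [8]
  Insert 7 (step 9): P = [1, 2, 3, 5, 7] / [4, 8] / [6] / [9];  Q = [1, 2, 3, 6, 9] / [4, 5] / [7] / [8]
Final shape: (5, 2, 1, 1).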